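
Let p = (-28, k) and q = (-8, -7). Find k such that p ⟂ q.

p · q = (-28)·(-8) + k·(-7) = 224 - 7k
Set equal to 0: -7k = -224, so k = 32.

32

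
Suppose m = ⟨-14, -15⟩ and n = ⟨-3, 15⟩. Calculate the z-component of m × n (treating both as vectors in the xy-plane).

(-14)·15 - (-15)·(-3) = -210 - 45 = -255

-255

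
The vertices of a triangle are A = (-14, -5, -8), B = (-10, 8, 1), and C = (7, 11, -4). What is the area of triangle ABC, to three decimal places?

AB = (4, 13, 9),  AC = (21, 16, 4)
i: 13·4 - 9·16 = 52 - 144 = -92
j: 9·21 - 4·4 = 189 - 16 = 173
k: 4·16 - 13·21 = 64 - 273 = -209
AB × AC = (-92, 173, -209)
|AB × AC| = √82074 ≈ 286.4856
area = ½ · 286.4856 ≈ 143.243

143.243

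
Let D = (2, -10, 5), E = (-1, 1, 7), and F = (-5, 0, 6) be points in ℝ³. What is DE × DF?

(-9, -11, 47)

DE = (-3, 11, 2)
DF = (-7, 10, 1)
i: 11·1 - 2·10 = 11 - 20 = -9
j: 2·(-7) - (-3)·1 = -14 - (-3) = -11
k: (-3)·10 - 11·(-7) = -30 - (-77) = 47
DE × DF = (-9, -11, 47)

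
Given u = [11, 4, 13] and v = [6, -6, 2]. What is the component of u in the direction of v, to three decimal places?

u · v = 11·6 + 4·(-6) + 13·2 = 66 - 24 + 26 = 68
|v| = √(36 + 36 + 4) = √76 ≈ 8.7178
comp_v u = 68 / √76 ≈ 7.800

7.800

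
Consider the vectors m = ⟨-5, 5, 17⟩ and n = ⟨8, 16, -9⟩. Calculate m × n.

(-317, 91, -120)

i: 5·(-9) - 17·16 = -45 - 272 = -317
j: 17·8 - (-5)·(-9) = 136 - 45 = 91
k: (-5)·16 - 5·8 = -80 - 40 = -120
m × n = (-317, 91, -120)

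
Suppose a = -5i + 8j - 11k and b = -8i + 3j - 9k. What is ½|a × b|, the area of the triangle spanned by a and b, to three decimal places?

37.984

i: 8·(-9) - (-11)·3 = -72 - (-33) = -39
j: (-11)·(-8) - (-5)·(-9) = 88 - 45 = 43
k: (-5)·3 - 8·(-8) = -15 - (-64) = 49
a × b = (-39, 43, 49)
|a × b| = √((-39)² + 43² + 49²) = √5771 ≈ 75.9671
area = ½ · 75.9671 ≈ 37.984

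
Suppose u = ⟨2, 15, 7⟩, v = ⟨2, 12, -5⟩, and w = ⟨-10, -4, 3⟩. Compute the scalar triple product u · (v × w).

v × w:
i: 12·3 - (-5)·(-4) = 36 - 20 = 16
j: (-5)·(-10) - 2·3 = 50 - 6 = 44
k: 2·(-4) - 12·(-10) = -8 - (-120) = 112
v × w = (16, 44, 112)
u · (v × w) = 2·16 + 15·44 + 7·112 = 32 + 660 + 784 = 1476

1476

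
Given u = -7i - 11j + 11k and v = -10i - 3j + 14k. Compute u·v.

u · v = (-7)·(-10) + (-11)·(-3) + 11·14 = 70 + 33 + 154 = 257

257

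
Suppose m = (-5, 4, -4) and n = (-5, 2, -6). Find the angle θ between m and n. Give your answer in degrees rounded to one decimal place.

m · n = (-5)·(-5) + 4·2 + (-4)·(-6) = 25 + 8 + 24 = 57
|m|² = 25 + 16 + 16 = 57,  |m| = √57 ≈ 7.549834
|n|² = 25 + 4 + 36 = 65,  |n| = √65 ≈ 8.062258
cos θ = 57 / (7.549834 · 8.062258) ≈ 0.93644
θ = arccos(0.93644) ≈ 20.5°

20.5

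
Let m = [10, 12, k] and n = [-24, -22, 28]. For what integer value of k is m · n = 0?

m · n = 10·(-24) + 12·(-22) + k·28 = -504 + 28k
Set equal to 0: 28k = 504, so k = 18.

18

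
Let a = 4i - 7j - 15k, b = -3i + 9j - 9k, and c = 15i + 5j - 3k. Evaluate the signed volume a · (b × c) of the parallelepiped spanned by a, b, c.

b × c:
i: 9·(-3) - (-9)·5 = -27 - (-45) = 18
j: (-9)·15 - (-3)·(-3) = -135 - 9 = -144
k: (-3)·5 - 9·15 = -15 - 135 = -150
b × c = (18, -144, -150)
a · (b × c) = 4·18 + (-7)·(-144) + (-15)·(-150) = 72 + 1008 + 2250 = 3330

3330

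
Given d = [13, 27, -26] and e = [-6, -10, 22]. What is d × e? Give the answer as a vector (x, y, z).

(334, -130, 32)

i: 27·22 - (-26)·(-10) = 594 - 260 = 334
j: (-26)·(-6) - 13·22 = 156 - 286 = -130
k: 13·(-10) - 27·(-6) = -130 - (-162) = 32
d × e = (334, -130, 32)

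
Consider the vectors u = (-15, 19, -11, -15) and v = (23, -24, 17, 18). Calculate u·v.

u · v = (-15)·23 + 19·(-24) + (-11)·17 + (-15)·18 = -345 - 456 - 187 - 270 = -1258

-1258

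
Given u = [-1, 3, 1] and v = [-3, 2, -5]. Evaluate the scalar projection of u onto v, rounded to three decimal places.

0.649

u · v = (-1)·(-3) + 3·2 + 1·(-5) = 3 + 6 - 5 = 4
|v| = √(9 + 4 + 25) = √38 ≈ 6.1644
comp_v u = 4 / √38 ≈ 0.649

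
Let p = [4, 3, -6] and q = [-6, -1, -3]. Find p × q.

(-15, 48, 14)

i: 3·(-3) - (-6)·(-1) = -9 - 6 = -15
j: (-6)·(-6) - 4·(-3) = 36 - (-12) = 48
k: 4·(-1) - 3·(-6) = -4 - (-18) = 14
p × q = (-15, 48, 14)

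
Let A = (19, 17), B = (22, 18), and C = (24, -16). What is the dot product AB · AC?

AB = B − A = (3, 1)
AC = C − A = (5, -33)
AB · AC = 3·5 + 1·(-33) = 15 - 33 = -18

-18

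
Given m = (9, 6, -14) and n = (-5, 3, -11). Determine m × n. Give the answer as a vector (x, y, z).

i: 6·(-11) - (-14)·3 = -66 - (-42) = -24
j: (-14)·(-5) - 9·(-11) = 70 - (-99) = 169
k: 9·3 - 6·(-5) = 27 - (-30) = 57
m × n = (-24, 169, 57)

(-24, 169, 57)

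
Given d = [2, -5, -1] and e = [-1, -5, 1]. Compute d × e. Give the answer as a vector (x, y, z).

i: (-5)·1 - (-1)·(-5) = -5 - 5 = -10
j: (-1)·(-1) - 2·1 = 1 - 2 = -1
k: 2·(-5) - (-5)·(-1) = -10 - 5 = -15
d × e = (-10, -1, -15)

(-10, -1, -15)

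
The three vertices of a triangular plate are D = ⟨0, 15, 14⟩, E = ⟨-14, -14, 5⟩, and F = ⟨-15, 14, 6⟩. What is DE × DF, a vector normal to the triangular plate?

DE = (-14, -29, -9)
DF = (-15, -1, -8)
i: (-29)·(-8) - (-9)·(-1) = 232 - 9 = 223
j: (-9)·(-15) - (-14)·(-8) = 135 - 112 = 23
k: (-14)·(-1) - (-29)·(-15) = 14 - 435 = -421
DE × DF = (223, 23, -421)

(223, 23, -421)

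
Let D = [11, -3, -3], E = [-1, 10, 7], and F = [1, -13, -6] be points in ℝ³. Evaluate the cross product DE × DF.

DE = (-12, 13, 10)
DF = (-10, -10, -3)
i: 13·(-3) - 10·(-10) = -39 - (-100) = 61
j: 10·(-10) - (-12)·(-3) = -100 - 36 = -136
k: (-12)·(-10) - 13·(-10) = 120 - (-130) = 250
DE × DF = (61, -136, 250)

(61, -136, 250)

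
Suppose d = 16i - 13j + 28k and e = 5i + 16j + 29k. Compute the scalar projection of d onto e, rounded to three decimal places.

d · e = 16·5 + (-13)·16 + 28·29 = 80 - 208 + 812 = 684
|e| = √(25 + 256 + 841) = √1122 ≈ 33.4963
comp_e d = 684 / √1122 ≈ 20.420

20.420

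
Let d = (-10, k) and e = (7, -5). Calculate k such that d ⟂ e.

-14

d · e = (-10)·7 + k·(-5) = -70 - 5k
Set equal to 0: -5k = 70, so k = -14.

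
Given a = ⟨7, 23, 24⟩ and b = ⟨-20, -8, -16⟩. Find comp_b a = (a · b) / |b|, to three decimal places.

a · b = 7·(-20) + 23·(-8) + 24·(-16) = -140 - 184 - 384 = -708
|b| = √(400 + 64 + 256) = √720 ≈ 26.8328
comp_b a = -708 / √720 ≈ -26.386

-26.386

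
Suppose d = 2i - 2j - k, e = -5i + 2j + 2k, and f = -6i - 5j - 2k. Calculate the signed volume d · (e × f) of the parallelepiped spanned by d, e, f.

e × f:
i: 2·(-2) - 2·(-5) = -4 - (-10) = 6
j: 2·(-6) - (-5)·(-2) = -12 - 10 = -22
k: (-5)·(-5) - 2·(-6) = 25 - (-12) = 37
e × f = (6, -22, 37)
d · (e × f) = 2·6 + (-2)·(-22) + (-1)·37 = 12 + 44 - 37 = 19

19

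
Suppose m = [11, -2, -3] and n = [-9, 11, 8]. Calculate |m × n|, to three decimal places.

i: (-2)·8 - (-3)·11 = -16 - (-33) = 17
j: (-3)·(-9) - 11·8 = 27 - 88 = -61
k: 11·11 - (-2)·(-9) = 121 - 18 = 103
m × n = (17, -61, 103)
|m × n| = √(17² + (-61)² + 103²) = √14619 ≈ 120.9091

120.909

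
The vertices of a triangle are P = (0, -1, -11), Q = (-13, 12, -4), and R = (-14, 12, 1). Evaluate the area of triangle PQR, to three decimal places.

PQ = (-13, 13, 7),  PR = (-14, 13, 12)
i: 13·12 - 7·13 = 156 - 91 = 65
j: 7·(-14) - (-13)·12 = -98 - (-156) = 58
k: (-13)·13 - 13·(-14) = -169 - (-182) = 13
PQ × PR = (65, 58, 13)
|PQ × PR| = √7758 ≈ 88.0795
area = ½ · 88.0795 ≈ 44.040

44.040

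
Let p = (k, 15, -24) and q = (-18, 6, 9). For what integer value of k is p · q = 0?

-7

p · q = k·(-18) + 15·6 + (-24)·9 = -126 - 18k
Set equal to 0: -18k = 126, so k = -7.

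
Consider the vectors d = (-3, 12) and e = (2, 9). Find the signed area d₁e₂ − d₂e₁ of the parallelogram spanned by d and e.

(-3)·9 - 12·2 = -27 - 24 = -51

-51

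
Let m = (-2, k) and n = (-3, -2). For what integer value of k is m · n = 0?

3

m · n = (-2)·(-3) + k·(-2) = 6 - 2k
Set equal to 0: -2k = -6, so k = 3.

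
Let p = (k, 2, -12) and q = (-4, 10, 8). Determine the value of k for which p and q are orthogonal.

-19

p · q = k·(-4) + 2·10 + (-12)·8 = -76 - 4k
Set equal to 0: -4k = 76, so k = -19.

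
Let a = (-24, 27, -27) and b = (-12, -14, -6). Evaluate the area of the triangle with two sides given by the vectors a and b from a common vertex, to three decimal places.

435.775

i: 27·(-6) - (-27)·(-14) = -162 - 378 = -540
j: (-27)·(-12) - (-24)·(-6) = 324 - 144 = 180
k: (-24)·(-14) - 27·(-12) = 336 - (-324) = 660
a × b = (-540, 180, 660)
|a × b| = √((-540)² + 180² + 660²) = √759600 ≈ 871.5503
area = ½ · 871.5503 ≈ 435.775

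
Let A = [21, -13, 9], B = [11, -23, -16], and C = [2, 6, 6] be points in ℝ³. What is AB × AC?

(505, 445, -380)

AB = (-10, -10, -25)
AC = (-19, 19, -3)
i: (-10)·(-3) - (-25)·19 = 30 - (-475) = 505
j: (-25)·(-19) - (-10)·(-3) = 475 - 30 = 445
k: (-10)·19 - (-10)·(-19) = -190 - 190 = -380
AB × AC = (505, 445, -380)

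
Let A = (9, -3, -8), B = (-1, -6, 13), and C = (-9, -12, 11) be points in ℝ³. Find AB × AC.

AB = (-10, -3, 21)
AC = (-18, -9, 19)
i: (-3)·19 - 21·(-9) = -57 - (-189) = 132
j: 21·(-18) - (-10)·19 = -378 - (-190) = -188
k: (-10)·(-9) - (-3)·(-18) = 90 - 54 = 36
AB × AC = (132, -188, 36)

(132, -188, 36)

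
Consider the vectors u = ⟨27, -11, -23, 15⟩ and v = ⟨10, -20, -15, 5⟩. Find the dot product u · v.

u · v = 27·10 + (-11)·(-20) + (-23)·(-15) + 15·5 = 270 + 220 + 345 + 75 = 910

910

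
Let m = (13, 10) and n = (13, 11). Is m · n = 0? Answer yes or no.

no

m · n = 13·13 + 10·11 = 169 + 110 = 279
Nonzero, so the vectors are not orthogonal.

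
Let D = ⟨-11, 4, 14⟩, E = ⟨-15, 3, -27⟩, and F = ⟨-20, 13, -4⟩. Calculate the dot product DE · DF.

DE = E − D = (-4, -1, -41)
DF = F − D = (-9, 9, -18)
DE · DF = (-4)·(-9) + (-1)·9 + (-41)·(-18) = 36 - 9 + 738 = 765

765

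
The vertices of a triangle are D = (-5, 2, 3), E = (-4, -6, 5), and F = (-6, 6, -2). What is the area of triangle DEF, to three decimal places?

16.194

DE = (1, -8, 2),  DF = (-1, 4, -5)
i: (-8)·(-5) - 2·4 = 40 - 8 = 32
j: 2·(-1) - 1·(-5) = -2 - (-5) = 3
k: 1·4 - (-8)·(-1) = 4 - 8 = -4
DE × DF = (32, 3, -4)
|DE × DF| = √1049 ≈ 32.3883
area = ½ · 32.3883 ≈ 16.194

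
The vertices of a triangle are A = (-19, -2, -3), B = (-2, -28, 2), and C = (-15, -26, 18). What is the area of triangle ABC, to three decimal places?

AB = (17, -26, 5),  AC = (4, -24, 21)
i: (-26)·21 - 5·(-24) = -546 - (-120) = -426
j: 5·4 - 17·21 = 20 - 357 = -337
k: 17·(-24) - (-26)·4 = -408 - (-104) = -304
AB × AC = (-426, -337, -304)
|AB × AC| = √387461 ≈ 622.4637
area = ½ · 622.4637 ≈ 311.232

311.232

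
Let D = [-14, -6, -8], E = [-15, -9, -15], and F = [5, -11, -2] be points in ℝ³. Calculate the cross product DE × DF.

(-53, -127, 62)

DE = (-1, -3, -7)
DF = (19, -5, 6)
i: (-3)·6 - (-7)·(-5) = -18 - 35 = -53
j: (-7)·19 - (-1)·6 = -133 - (-6) = -127
k: (-1)·(-5) - (-3)·19 = 5 - (-57) = 62
DE × DF = (-53, -127, 62)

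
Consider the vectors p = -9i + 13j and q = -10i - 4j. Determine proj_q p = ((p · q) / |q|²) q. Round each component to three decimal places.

(-3.276, -1.310)

p · q = (-9)·(-10) + 13·(-4) = 90 - 52 = 38
|q|² = 100 + 16 = 116
proj_q p = (38/116) · (-10, -4) ≈ (-3.276, -1.310)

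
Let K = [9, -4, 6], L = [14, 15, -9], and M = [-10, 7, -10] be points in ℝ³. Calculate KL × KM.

(-139, 365, 416)

KL = (5, 19, -15)
KM = (-19, 11, -16)
i: 19·(-16) - (-15)·11 = -304 - (-165) = -139
j: (-15)·(-19) - 5·(-16) = 285 - (-80) = 365
k: 5·11 - 19·(-19) = 55 - (-361) = 416
KL × KM = (-139, 365, 416)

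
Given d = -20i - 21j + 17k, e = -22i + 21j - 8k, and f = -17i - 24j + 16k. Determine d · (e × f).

1917

e × f:
i: 21·16 - (-8)·(-24) = 336 - 192 = 144
j: (-8)·(-17) - (-22)·16 = 136 - (-352) = 488
k: (-22)·(-24) - 21·(-17) = 528 - (-357) = 885
e × f = (144, 488, 885)
d · (e × f) = (-20)·144 + (-21)·488 + 17·885 = -2880 - 10248 + 15045 = 1917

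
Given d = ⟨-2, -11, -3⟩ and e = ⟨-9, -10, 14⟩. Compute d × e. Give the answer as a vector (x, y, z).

(-184, 55, -79)

i: (-11)·14 - (-3)·(-10) = -154 - 30 = -184
j: (-3)·(-9) - (-2)·14 = 27 - (-28) = 55
k: (-2)·(-10) - (-11)·(-9) = 20 - 99 = -79
d × e = (-184, 55, -79)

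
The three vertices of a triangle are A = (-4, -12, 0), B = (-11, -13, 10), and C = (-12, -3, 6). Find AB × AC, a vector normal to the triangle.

AB = (-7, -1, 10)
AC = (-8, 9, 6)
i: (-1)·6 - 10·9 = -6 - 90 = -96
j: 10·(-8) - (-7)·6 = -80 - (-42) = -38
k: (-7)·9 - (-1)·(-8) = -63 - 8 = -71
AB × AC = (-96, -38, -71)

(-96, -38, -71)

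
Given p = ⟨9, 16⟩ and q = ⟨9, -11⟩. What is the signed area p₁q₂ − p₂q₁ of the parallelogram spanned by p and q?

9·(-11) - 16·9 = -99 - 144 = -243

-243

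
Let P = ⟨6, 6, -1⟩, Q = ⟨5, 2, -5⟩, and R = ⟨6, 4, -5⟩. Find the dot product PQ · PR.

24

PQ = Q − P = (-1, -4, -4)
PR = R − P = (0, -2, -4)
PQ · PR = (-1)·0 + (-4)·(-2) + (-4)·(-4) = 0 + 8 + 16 = 24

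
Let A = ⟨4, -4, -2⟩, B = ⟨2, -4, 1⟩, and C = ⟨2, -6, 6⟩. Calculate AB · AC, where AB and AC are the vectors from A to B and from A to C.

28

AB = B − A = (-2, 0, 3)
AC = C − A = (-2, -2, 8)
AB · AC = (-2)·(-2) + 0·(-2) + 3·8 = 4 + 0 + 24 = 28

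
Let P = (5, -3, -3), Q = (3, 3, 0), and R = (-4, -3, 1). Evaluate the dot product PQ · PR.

30

PQ = Q − P = (-2, 6, 3)
PR = R − P = (-9, 0, 4)
PQ · PR = (-2)·(-9) + 6·0 + 3·4 = 18 + 0 + 12 = 30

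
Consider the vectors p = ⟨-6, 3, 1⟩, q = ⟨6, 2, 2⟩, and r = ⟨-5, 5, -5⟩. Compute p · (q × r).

220

q × r:
i: 2·(-5) - 2·5 = -10 - 10 = -20
j: 2·(-5) - 6·(-5) = -10 - (-30) = 20
k: 6·5 - 2·(-5) = 30 - (-10) = 40
q × r = (-20, 20, 40)
p · (q × r) = (-6)·(-20) + 3·20 + 1·40 = 120 + 60 + 40 = 220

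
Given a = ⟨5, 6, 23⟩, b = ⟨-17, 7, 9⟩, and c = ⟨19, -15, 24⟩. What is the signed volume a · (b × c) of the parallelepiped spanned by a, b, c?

b × c:
i: 7·24 - 9·(-15) = 168 - (-135) = 303
j: 9·19 - (-17)·24 = 171 - (-408) = 579
k: (-17)·(-15) - 7·19 = 255 - 133 = 122
b × c = (303, 579, 122)
a · (b × c) = 5·303 + 6·579 + 23·122 = 1515 + 3474 + 2806 = 7795

7795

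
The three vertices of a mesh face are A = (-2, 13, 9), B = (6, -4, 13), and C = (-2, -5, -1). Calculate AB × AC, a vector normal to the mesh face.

AB = (8, -17, 4)
AC = (0, -18, -10)
i: (-17)·(-10) - 4·(-18) = 170 - (-72) = 242
j: 4·0 - 8·(-10) = 0 - (-80) = 80
k: 8·(-18) - (-17)·0 = -144 - 0 = -144
AB × AC = (242, 80, -144)

(242, 80, -144)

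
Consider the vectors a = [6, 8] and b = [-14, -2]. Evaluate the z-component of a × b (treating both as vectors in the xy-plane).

6·(-2) - 8·(-14) = -12 - (-112) = 100

100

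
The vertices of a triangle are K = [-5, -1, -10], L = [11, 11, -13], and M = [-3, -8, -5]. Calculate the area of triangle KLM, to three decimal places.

KL = (16, 12, -3),  KM = (2, -7, 5)
i: 12·5 - (-3)·(-7) = 60 - 21 = 39
j: (-3)·2 - 16·5 = -6 - 80 = -86
k: 16·(-7) - 12·2 = -112 - 24 = -136
KL × KM = (39, -86, -136)
|KL × KM| = √27413 ≈ 165.5687
area = ½ · 165.5687 ≈ 82.784

82.784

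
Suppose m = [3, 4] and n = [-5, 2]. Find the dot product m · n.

m · n = 3·(-5) + 4·2 = -15 + 8 = -7

-7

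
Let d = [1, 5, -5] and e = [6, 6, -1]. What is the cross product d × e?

i: 5·(-1) - (-5)·6 = -5 - (-30) = 25
j: (-5)·6 - 1·(-1) = -30 - (-1) = -29
k: 1·6 - 5·6 = 6 - 30 = -24
d × e = (25, -29, -24)

(25, -29, -24)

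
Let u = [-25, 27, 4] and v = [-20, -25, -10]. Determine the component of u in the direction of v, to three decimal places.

-6.410

u · v = (-25)·(-20) + 27·(-25) + 4·(-10) = 500 - 675 - 40 = -215
|v| = √(400 + 625 + 100) = √1125 ≈ 33.5410
comp_v u = -215 / √1125 ≈ -6.410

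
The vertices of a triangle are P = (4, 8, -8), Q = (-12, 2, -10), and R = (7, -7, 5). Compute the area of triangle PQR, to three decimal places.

172.505

PQ = (-16, -6, -2),  PR = (3, -15, 13)
i: (-6)·13 - (-2)·(-15) = -78 - 30 = -108
j: (-2)·3 - (-16)·13 = -6 - (-208) = 202
k: (-16)·(-15) - (-6)·3 = 240 - (-18) = 258
PQ × PR = (-108, 202, 258)
|PQ × PR| = √119032 ≈ 345.0101
area = ½ · 345.0101 ≈ 172.505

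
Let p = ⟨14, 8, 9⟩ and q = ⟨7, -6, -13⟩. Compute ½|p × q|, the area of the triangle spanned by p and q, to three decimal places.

i: 8·(-13) - 9·(-6) = -104 - (-54) = -50
j: 9·7 - 14·(-13) = 63 - (-182) = 245
k: 14·(-6) - 8·7 = -84 - 56 = -140
p × q = (-50, 245, -140)
|p × q| = √((-50)² + 245² + (-140)²) = √82125 ≈ 286.5746
area = ½ · 286.5746 ≈ 143.287

143.287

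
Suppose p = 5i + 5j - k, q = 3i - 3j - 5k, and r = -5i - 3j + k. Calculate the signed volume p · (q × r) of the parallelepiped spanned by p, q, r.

44

q × r:
i: (-3)·1 - (-5)·(-3) = -3 - 15 = -18
j: (-5)·(-5) - 3·1 = 25 - 3 = 22
k: 3·(-3) - (-3)·(-5) = -9 - 15 = -24
q × r = (-18, 22, -24)
p · (q × r) = 5·(-18) + 5·22 + (-1)·(-24) = -90 + 110 + 24 = 44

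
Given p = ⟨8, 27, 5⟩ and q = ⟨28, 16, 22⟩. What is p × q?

(514, -36, -628)

i: 27·22 - 5·16 = 594 - 80 = 514
j: 5·28 - 8·22 = 140 - 176 = -36
k: 8·16 - 27·28 = 128 - 756 = -628
p × q = (514, -36, -628)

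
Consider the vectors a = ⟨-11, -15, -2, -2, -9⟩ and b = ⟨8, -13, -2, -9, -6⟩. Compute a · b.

183

a · b = (-11)·8 + (-15)·(-13) + (-2)·(-2) + (-2)·(-9) + (-9)·(-6) = -88 + 195 + 4 + 18 + 54 = 183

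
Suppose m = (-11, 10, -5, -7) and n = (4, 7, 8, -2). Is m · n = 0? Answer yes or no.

m · n = (-11)·4 + 10·7 + (-5)·8 + (-7)·(-2) = -44 + 70 - 40 + 14 = 0
Zero, so the vectors are orthogonal.

yes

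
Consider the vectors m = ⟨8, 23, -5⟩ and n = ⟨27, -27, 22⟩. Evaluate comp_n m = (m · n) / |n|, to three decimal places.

m · n = 8·27 + 23·(-27) + (-5)·22 = 216 - 621 - 110 = -515
|n| = √(729 + 729 + 484) = √1942 ≈ 44.0681
comp_n m = -515 / √1942 ≈ -11.686

-11.686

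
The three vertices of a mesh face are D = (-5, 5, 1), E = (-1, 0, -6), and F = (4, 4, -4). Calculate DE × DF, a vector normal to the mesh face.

DE = (4, -5, -7)
DF = (9, -1, -5)
i: (-5)·(-5) - (-7)·(-1) = 25 - 7 = 18
j: (-7)·9 - 4·(-5) = -63 - (-20) = -43
k: 4·(-1) - (-5)·9 = -4 - (-45) = 41
DE × DF = (18, -43, 41)

(18, -43, 41)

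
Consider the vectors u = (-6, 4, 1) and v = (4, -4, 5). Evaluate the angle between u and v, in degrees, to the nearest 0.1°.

129.6

u · v = (-6)·4 + 4·(-4) + 1·5 = -24 - 16 + 5 = -35
|u|² = 36 + 16 + 1 = 53,  |u| = √53 ≈ 7.280110
|v|² = 16 + 16 + 25 = 57,  |v| = √57 ≈ 7.549834
cos θ = -35 / (7.280110 · 7.549834) ≈ -0.63678
θ = arccos(-0.63678) ≈ 129.6°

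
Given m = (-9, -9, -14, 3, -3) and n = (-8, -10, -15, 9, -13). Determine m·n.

438

m · n = (-9)·(-8) + (-9)·(-10) + (-14)·(-15) + 3·9 + (-3)·(-13) = 72 + 90 + 210 + 27 + 39 = 438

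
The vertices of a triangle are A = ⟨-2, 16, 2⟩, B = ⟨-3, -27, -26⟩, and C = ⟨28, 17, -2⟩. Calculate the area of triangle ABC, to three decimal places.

AB = (-1, -43, -28),  AC = (30, 1, -4)
i: (-43)·(-4) - (-28)·1 = 172 - (-28) = 200
j: (-28)·30 - (-1)·(-4) = -840 - 4 = -844
k: (-1)·1 - (-43)·30 = -1 - (-1290) = 1289
AB × AC = (200, -844, 1289)
|AB × AC| = √2413857 ≈ 1553.6592
area = ½ · 1553.6592 ≈ 776.830

776.830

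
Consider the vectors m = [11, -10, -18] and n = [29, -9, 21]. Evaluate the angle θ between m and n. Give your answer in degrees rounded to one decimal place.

87.9

m · n = 11·29 + (-10)·(-9) + (-18)·21 = 319 + 90 - 378 = 31
|m|² = 121 + 100 + 324 = 545,  |m| = √545 ≈ 23.345235
|n|² = 841 + 81 + 441 = 1363,  |n| = √1363 ≈ 36.918830
cos θ = 31 / (23.345235 · 36.918830) ≈ 0.03597
θ = arccos(0.03597) ≈ 87.9°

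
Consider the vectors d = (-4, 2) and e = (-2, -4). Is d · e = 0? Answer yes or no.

yes

d · e = (-4)·(-2) + 2·(-4) = 8 - 8 = 0
Zero, so the vectors are orthogonal.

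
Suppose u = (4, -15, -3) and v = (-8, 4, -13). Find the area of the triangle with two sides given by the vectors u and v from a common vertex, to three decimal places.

121.903

i: (-15)·(-13) - (-3)·4 = 195 - (-12) = 207
j: (-3)·(-8) - 4·(-13) = 24 - (-52) = 76
k: 4·4 - (-15)·(-8) = 16 - 120 = -104
u × v = (207, 76, -104)
|u × v| = √(207² + 76² + (-104)²) = √59441 ≈ 243.8053
area = ½ · 243.8053 ≈ 121.903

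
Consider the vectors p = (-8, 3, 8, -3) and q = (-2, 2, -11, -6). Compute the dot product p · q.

-48

p · q = (-8)·(-2) + 3·2 + 8·(-11) + (-3)·(-6) = 16 + 6 - 88 + 18 = -48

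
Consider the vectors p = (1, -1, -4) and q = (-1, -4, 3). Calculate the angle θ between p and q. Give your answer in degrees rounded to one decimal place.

p · q = 1·(-1) + (-1)·(-4) + (-4)·3 = -1 + 4 - 12 = -9
|p|² = 1 + 1 + 16 = 18,  |p| = √18 ≈ 4.242641
|q|² = 1 + 16 + 9 = 26,  |q| = √26 ≈ 5.099020
cos θ = -9 / (4.242641 · 5.099020) ≈ -0.41603
θ = arccos(-0.41603) ≈ 114.6°

114.6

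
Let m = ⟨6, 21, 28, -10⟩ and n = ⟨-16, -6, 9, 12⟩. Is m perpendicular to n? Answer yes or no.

m · n = 6·(-16) + 21·(-6) + 28·9 + (-10)·12 = -96 - 126 + 252 - 120 = -90
Nonzero, so the vectors are not orthogonal.

no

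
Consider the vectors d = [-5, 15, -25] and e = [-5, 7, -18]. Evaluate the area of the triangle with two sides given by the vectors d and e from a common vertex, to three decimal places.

54.429

i: 15·(-18) - (-25)·7 = -270 - (-175) = -95
j: (-25)·(-5) - (-5)·(-18) = 125 - 90 = 35
k: (-5)·7 - 15·(-5) = -35 - (-75) = 40
d × e = (-95, 35, 40)
|d × e| = √((-95)² + 35² + 40²) = √11850 ≈ 108.8577
area = ½ · 108.8577 ≈ 54.429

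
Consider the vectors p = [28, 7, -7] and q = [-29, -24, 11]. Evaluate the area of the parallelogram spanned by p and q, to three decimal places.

489.149

i: 7·11 - (-7)·(-24) = 77 - 168 = -91
j: (-7)·(-29) - 28·11 = 203 - 308 = -105
k: 28·(-24) - 7·(-29) = -672 - (-203) = -469
p × q = (-91, -105, -469)
|p × q| = √((-91)² + (-105)² + (-469)²) = √239267 ≈ 489.1493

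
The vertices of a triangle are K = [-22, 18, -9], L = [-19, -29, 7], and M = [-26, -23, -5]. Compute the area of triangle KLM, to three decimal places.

283.514

KL = (3, -47, 16),  KM = (-4, -41, 4)
i: (-47)·4 - 16·(-41) = -188 - (-656) = 468
j: 16·(-4) - 3·4 = -64 - 12 = -76
k: 3·(-41) - (-47)·(-4) = -123 - 188 = -311
KL × KM = (468, -76, -311)
|KL × KM| = √321521 ≈ 567.0282
area = ½ · 567.0282 ≈ 283.514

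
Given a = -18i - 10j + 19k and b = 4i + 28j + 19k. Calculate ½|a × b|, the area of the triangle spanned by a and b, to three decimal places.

477.311

i: (-10)·19 - 19·28 = -190 - 532 = -722
j: 19·4 - (-18)·19 = 76 - (-342) = 418
k: (-18)·28 - (-10)·4 = -504 - (-40) = -464
a × b = (-722, 418, -464)
|a × b| = √((-722)² + 418² + (-464)²) = √911304 ≈ 954.6224
area = ½ · 954.6224 ≈ 477.311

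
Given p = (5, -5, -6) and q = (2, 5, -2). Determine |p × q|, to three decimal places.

53.188

i: (-5)·(-2) - (-6)·5 = 10 - (-30) = 40
j: (-6)·2 - 5·(-2) = -12 - (-10) = -2
k: 5·5 - (-5)·2 = 25 - (-10) = 35
p × q = (40, -2, 35)
|p × q| = √(40² + (-2)² + 35²) = √2829 ≈ 53.1883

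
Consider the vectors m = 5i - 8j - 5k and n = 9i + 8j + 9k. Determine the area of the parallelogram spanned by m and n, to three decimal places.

147.201

i: (-8)·9 - (-5)·8 = -72 - (-40) = -32
j: (-5)·9 - 5·9 = -45 - 45 = -90
k: 5·8 - (-8)·9 = 40 - (-72) = 112
m × n = (-32, -90, 112)
|m × n| = √((-32)² + (-90)² + 112²) = √21668 ≈ 147.2005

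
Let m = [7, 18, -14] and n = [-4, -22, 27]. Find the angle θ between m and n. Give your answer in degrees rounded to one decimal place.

163.5

m · n = 7·(-4) + 18·(-22) + (-14)·27 = -28 - 396 - 378 = -802
|m|² = 49 + 324 + 196 = 569,  |m| = √569 ≈ 23.853721
|n|² = 16 + 484 + 729 = 1229,  |n| = √1229 ≈ 35.057096
cos θ = -802 / (23.853721 · 35.057096) ≈ -0.95905
θ = arccos(-0.95905) ≈ 163.5°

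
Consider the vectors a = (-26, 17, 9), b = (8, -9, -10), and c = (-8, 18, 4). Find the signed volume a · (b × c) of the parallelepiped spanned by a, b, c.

-2280

b × c:
i: (-9)·4 - (-10)·18 = -36 - (-180) = 144
j: (-10)·(-8) - 8·4 = 80 - 32 = 48
k: 8·18 - (-9)·(-8) = 144 - 72 = 72
b × c = (144, 48, 72)
a · (b × c) = (-26)·144 + 17·48 + 9·72 = -3744 + 816 + 648 = -2280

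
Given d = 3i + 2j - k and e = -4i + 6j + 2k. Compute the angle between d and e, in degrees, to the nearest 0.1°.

94.1

d · e = 3·(-4) + 2·6 + (-1)·2 = -12 + 12 - 2 = -2
|d|² = 9 + 4 + 1 = 14,  |d| = √14 ≈ 3.741657
|e|² = 16 + 36 + 4 = 56,  |e| = √56 ≈ 7.483315
cos θ = -2 / (3.741657 · 7.483315) ≈ -0.07143
θ = arccos(-0.07143) ≈ 94.1°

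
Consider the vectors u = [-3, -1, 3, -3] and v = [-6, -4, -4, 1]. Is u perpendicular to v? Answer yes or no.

no

u · v = (-3)·(-6) + (-1)·(-4) + 3·(-4) + (-3)·1 = 18 + 4 - 12 - 3 = 7
Nonzero, so the vectors are not orthogonal.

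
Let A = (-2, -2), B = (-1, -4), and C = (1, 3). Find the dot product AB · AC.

-7

AB = B − A = (1, -2)
AC = C − A = (3, 5)
AB · AC = 1·3 + (-2)·5 = 3 - 10 = -7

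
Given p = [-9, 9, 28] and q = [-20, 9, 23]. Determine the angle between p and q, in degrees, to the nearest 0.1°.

22.2

p · q = (-9)·(-20) + 9·9 + 28·23 = 180 + 81 + 644 = 905
|p|² = 81 + 81 + 784 = 946,  |p| = √946 ≈ 30.757113
|q|² = 400 + 81 + 529 = 1010,  |q| = √1010 ≈ 31.780497
cos θ = 905 / (30.757113 · 31.780497) ≈ 0.92585
θ = arccos(0.92585) ≈ 22.2°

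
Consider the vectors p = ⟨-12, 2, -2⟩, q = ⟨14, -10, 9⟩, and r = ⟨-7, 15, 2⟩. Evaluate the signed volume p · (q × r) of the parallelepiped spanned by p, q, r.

1398

q × r:
i: (-10)·2 - 9·15 = -20 - 135 = -155
j: 9·(-7) - 14·2 = -63 - 28 = -91
k: 14·15 - (-10)·(-7) = 210 - 70 = 140
q × r = (-155, -91, 140)
p · (q × r) = (-12)·(-155) + 2·(-91) + (-2)·140 = 1860 - 182 - 280 = 1398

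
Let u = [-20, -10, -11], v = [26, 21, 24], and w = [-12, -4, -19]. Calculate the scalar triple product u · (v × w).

v × w:
i: 21·(-19) - 24·(-4) = -399 - (-96) = -303
j: 24·(-12) - 26·(-19) = -288 - (-494) = 206
k: 26·(-4) - 21·(-12) = -104 - (-252) = 148
v × w = (-303, 206, 148)
u · (v × w) = (-20)·(-303) + (-10)·206 + (-11)·148 = 6060 - 2060 - 1628 = 2372

2372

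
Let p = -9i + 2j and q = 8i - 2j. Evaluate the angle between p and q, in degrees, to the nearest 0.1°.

p · q = (-9)·8 + 2·(-2) = -72 - 4 = -76
|p|² = 81 + 4 = 85,  |p| = √85 ≈ 9.219544
|q|² = 64 + 4 = 68,  |q| = √68 ≈ 8.246211
cos θ = -76 / (9.219544 · 8.246211) ≈ -0.99965
θ = arccos(-0.99965) ≈ 178.5°

178.5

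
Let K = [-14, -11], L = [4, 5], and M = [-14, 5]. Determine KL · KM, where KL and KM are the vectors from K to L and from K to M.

256

KL = L − K = (18, 16)
KM = M − K = (0, 16)
KL · KM = 18·0 + 16·16 = 0 + 256 = 256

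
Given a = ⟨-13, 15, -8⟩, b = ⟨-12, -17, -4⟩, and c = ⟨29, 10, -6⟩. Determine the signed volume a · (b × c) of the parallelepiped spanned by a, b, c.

-7650

b × c:
i: (-17)·(-6) - (-4)·10 = 102 - (-40) = 142
j: (-4)·29 - (-12)·(-6) = -116 - 72 = -188
k: (-12)·10 - (-17)·29 = -120 - (-493) = 373
b × c = (142, -188, 373)
a · (b × c) = (-13)·142 + 15·(-188) + (-8)·373 = -1846 - 2820 - 2984 = -7650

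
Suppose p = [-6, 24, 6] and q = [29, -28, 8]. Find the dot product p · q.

p · q = (-6)·29 + 24·(-28) + 6·8 = -174 - 672 + 48 = -798

-798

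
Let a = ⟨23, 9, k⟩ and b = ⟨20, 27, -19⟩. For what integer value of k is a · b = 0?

a · b = 23·20 + 9·27 + k·(-19) = 703 - 19k
Set equal to 0: -19k = -703, so k = 37.

37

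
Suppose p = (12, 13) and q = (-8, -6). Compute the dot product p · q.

-174

p · q = 12·(-8) + 13·(-6) = -96 - 78 = -174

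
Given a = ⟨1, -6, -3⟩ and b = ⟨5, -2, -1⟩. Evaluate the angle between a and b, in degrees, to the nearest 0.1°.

a · b = 1·5 + (-6)·(-2) + (-3)·(-1) = 5 + 12 + 3 = 20
|a|² = 1 + 36 + 9 = 46,  |a| = √46 ≈ 6.782330
|b|² = 25 + 4 + 1 = 30,  |b| = √30 ≈ 5.477226
cos θ = 20 / (6.782330 · 5.477226) ≈ 0.53838
θ = arccos(0.53838) ≈ 57.4°

57.4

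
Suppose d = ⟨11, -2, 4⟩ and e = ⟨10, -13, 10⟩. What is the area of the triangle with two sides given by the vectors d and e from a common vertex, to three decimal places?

72.548

i: (-2)·10 - 4·(-13) = -20 - (-52) = 32
j: 4·10 - 11·10 = 40 - 110 = -70
k: 11·(-13) - (-2)·10 = -143 - (-20) = -123
d × e = (32, -70, -123)
|d × e| = √(32² + (-70)² + (-123)²) = √21053 ≈ 145.0965
area = ½ · 145.0965 ≈ 72.548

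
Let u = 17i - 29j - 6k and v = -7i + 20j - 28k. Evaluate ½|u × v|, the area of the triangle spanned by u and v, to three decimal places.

537.521

i: (-29)·(-28) - (-6)·20 = 812 - (-120) = 932
j: (-6)·(-7) - 17·(-28) = 42 - (-476) = 518
k: 17·20 - (-29)·(-7) = 340 - 203 = 137
u × v = (932, 518, 137)
|u × v| = √(932² + 518² + 137²) = √1155717 ≈ 1075.0428
area = ½ · 1075.0428 ≈ 537.521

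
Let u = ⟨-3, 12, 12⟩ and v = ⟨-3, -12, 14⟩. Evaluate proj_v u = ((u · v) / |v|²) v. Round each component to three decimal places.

(-0.284, -1.135, 1.324)

u · v = (-3)·(-3) + 12·(-12) + 12·14 = 9 - 144 + 168 = 33
|v|² = 9 + 144 + 196 = 349
proj_v u = (33/349) · (-3, -12, 14) ≈ (-0.284, -1.135, 1.324)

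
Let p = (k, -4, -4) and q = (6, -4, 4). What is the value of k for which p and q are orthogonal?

0

p · q = k·6 + (-4)·(-4) + (-4)·4 = 0 + 6k
Set equal to 0: 6k = 0, so k = 0.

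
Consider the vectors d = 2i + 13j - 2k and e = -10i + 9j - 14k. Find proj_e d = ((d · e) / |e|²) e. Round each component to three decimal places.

(-3.316, 2.984, -4.642)

d · e = 2·(-10) + 13·9 + (-2)·(-14) = -20 + 117 + 28 = 125
|e|² = 100 + 81 + 196 = 377
proj_e d = (125/377) · (-10, 9, -14) ≈ (-3.316, 2.984, -4.642)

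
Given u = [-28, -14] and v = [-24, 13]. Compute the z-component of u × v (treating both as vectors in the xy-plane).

(-28)·13 - (-14)·(-24) = -364 - 336 = -700

-700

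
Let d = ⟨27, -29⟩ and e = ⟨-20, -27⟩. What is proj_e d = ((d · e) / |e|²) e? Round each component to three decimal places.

d · e = 27·(-20) + (-29)·(-27) = -540 + 783 = 243
|e|² = 400 + 729 = 1129
proj_e d = (243/1129) · (-20, -27) ≈ (-4.305, -5.811)

(-4.305, -5.811)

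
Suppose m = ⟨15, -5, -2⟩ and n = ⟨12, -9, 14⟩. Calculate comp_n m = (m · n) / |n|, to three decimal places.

m · n = 15·12 + (-5)·(-9) + (-2)·14 = 180 + 45 - 28 = 197
|n| = √(144 + 81 + 196) = √421 ≈ 20.5183
comp_n m = 197 / √421 ≈ 9.601

9.601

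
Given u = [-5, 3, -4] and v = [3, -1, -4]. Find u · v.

-2

u · v = (-5)·3 + 3·(-1) + (-4)·(-4) = -15 - 3 + 16 = -2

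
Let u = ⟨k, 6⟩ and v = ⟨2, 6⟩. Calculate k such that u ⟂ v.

-18

u · v = k·2 + 6·6 = 36 + 2k
Set equal to 0: 2k = -36, so k = -18.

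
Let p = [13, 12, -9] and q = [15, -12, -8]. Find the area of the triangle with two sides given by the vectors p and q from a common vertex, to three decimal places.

197.150

i: 12·(-8) - (-9)·(-12) = -96 - 108 = -204
j: (-9)·15 - 13·(-8) = -135 - (-104) = -31
k: 13·(-12) - 12·15 = -156 - 180 = -336
p × q = (-204, -31, -336)
|p × q| = √((-204)² + (-31)² + (-336)²) = √155473 ≈ 394.3006
area = ½ · 394.3006 ≈ 197.150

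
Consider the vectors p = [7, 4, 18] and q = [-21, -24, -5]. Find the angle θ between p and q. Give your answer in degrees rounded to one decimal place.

121.5

p · q = 7·(-21) + 4·(-24) + 18·(-5) = -147 - 96 - 90 = -333
|p|² = 49 + 16 + 324 = 389,  |p| = √389 ≈ 19.723083
|q|² = 441 + 576 + 25 = 1042,  |q| = √1042 ≈ 32.280025
cos θ = -333 / (19.723083 · 32.280025) ≈ -0.52304
θ = arccos(-0.52304) ≈ 121.5°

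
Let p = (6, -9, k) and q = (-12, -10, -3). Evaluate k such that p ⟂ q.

6

p · q = 6·(-12) + (-9)·(-10) + k·(-3) = 18 - 3k
Set equal to 0: -3k = -18, so k = 6.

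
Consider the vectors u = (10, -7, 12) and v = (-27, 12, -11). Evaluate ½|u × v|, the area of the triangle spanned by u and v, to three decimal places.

117.309

i: (-7)·(-11) - 12·12 = 77 - 144 = -67
j: 12·(-27) - 10·(-11) = -324 - (-110) = -214
k: 10·12 - (-7)·(-27) = 120 - 189 = -69
u × v = (-67, -214, -69)
|u × v| = √((-67)² + (-214)² + (-69)²) = √55046 ≈ 234.6188
area = ½ · 234.6188 ≈ 117.309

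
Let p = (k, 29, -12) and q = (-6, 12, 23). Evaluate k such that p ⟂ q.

p · q = k·(-6) + 29·12 + (-12)·23 = 72 - 6k
Set equal to 0: -6k = -72, so k = 12.

12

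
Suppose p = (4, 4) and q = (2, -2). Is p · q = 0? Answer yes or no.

p · q = 4·2 + 4·(-2) = 8 - 8 = 0
Zero, so the vectors are orthogonal.

yes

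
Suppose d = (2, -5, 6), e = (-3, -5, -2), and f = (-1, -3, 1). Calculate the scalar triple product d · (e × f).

-23

e × f:
i: (-5)·1 - (-2)·(-3) = -5 - 6 = -11
j: (-2)·(-1) - (-3)·1 = 2 - (-3) = 5
k: (-3)·(-3) - (-5)·(-1) = 9 - 5 = 4
e × f = (-11, 5, 4)
d · (e × f) = 2·(-11) + (-5)·5 + 6·4 = -22 - 25 + 24 = -23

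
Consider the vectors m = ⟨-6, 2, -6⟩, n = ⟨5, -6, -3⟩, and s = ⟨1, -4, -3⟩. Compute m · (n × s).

n × s:
i: (-6)·(-3) - (-3)·(-4) = 18 - 12 = 6
j: (-3)·1 - 5·(-3) = -3 - (-15) = 12
k: 5·(-4) - (-6)·1 = -20 - (-6) = -14
n × s = (6, 12, -14)
m · (n × s) = (-6)·6 + 2·12 + (-6)·(-14) = -36 + 24 + 84 = 72

72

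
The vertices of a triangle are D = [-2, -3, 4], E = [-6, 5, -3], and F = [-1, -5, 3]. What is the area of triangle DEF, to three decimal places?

12.298

DE = (-4, 8, -7),  DF = (1, -2, -1)
i: 8·(-1) - (-7)·(-2) = -8 - 14 = -22
j: (-7)·1 - (-4)·(-1) = -7 - 4 = -11
k: (-4)·(-2) - 8·1 = 8 - 8 = 0
DE × DF = (-22, -11, 0)
|DE × DF| = √605 ≈ 24.5967
area = ½ · 24.5967 ≈ 12.298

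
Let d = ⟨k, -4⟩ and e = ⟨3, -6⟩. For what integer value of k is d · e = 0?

-8

d · e = k·3 + (-4)·(-6) = 24 + 3k
Set equal to 0: 3k = -24, so k = -8.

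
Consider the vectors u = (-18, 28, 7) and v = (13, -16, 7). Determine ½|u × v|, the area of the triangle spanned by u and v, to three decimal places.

192.178

i: 28·7 - 7·(-16) = 196 - (-112) = 308
j: 7·13 - (-18)·7 = 91 - (-126) = 217
k: (-18)·(-16) - 28·13 = 288 - 364 = -76
u × v = (308, 217, -76)
|u × v| = √(308² + 217² + (-76)²) = √147729 ≈ 384.3553
area = ½ · 384.3553 ≈ 192.178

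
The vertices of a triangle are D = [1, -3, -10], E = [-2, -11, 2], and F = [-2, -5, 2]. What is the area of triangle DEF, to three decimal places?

37.108

DE = (-3, -8, 12),  DF = (-3, -2, 12)
i: (-8)·12 - 12·(-2) = -96 - (-24) = -72
j: 12·(-3) - (-3)·12 = -36 - (-36) = 0
k: (-3)·(-2) - (-8)·(-3) = 6 - 24 = -18
DE × DF = (-72, 0, -18)
|DE × DF| = √5508 ≈ 74.2159
area = ½ · 74.2159 ≈ 37.108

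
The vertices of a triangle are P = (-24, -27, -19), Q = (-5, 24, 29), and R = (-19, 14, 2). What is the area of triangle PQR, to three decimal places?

PQ = (19, 51, 48),  PR = (5, 41, 21)
i: 51·21 - 48·41 = 1071 - 1968 = -897
j: 48·5 - 19·21 = 240 - 399 = -159
k: 19·41 - 51·5 = 779 - 255 = 524
PQ × PR = (-897, -159, 524)
|PQ × PR| = √1104466 ≈ 1050.9358
area = ½ · 1050.9358 ≈ 525.468

525.468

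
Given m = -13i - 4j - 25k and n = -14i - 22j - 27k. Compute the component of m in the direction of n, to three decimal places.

25.175

m · n = (-13)·(-14) + (-4)·(-22) + (-25)·(-27) = 182 + 88 + 675 = 945
|n| = √(196 + 484 + 729) = √1409 ≈ 37.5366
comp_n m = 945 / √1409 ≈ 25.175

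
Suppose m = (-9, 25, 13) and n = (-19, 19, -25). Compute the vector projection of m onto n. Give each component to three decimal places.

(-4.528, 4.528, -5.958)

m · n = (-9)·(-19) + 25·19 + 13·(-25) = 171 + 475 - 325 = 321
|n|² = 361 + 361 + 625 = 1347
proj_n m = (321/1347) · (-19, 19, -25) ≈ (-4.528, 4.528, -5.958)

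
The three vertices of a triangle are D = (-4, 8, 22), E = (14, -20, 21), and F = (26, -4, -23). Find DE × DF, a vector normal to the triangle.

DE = (18, -28, -1)
DF = (30, -12, -45)
i: (-28)·(-45) - (-1)·(-12) = 1260 - 12 = 1248
j: (-1)·30 - 18·(-45) = -30 - (-810) = 780
k: 18·(-12) - (-28)·30 = -216 - (-840) = 624
DE × DF = (1248, 780, 624)

(1248, 780, 624)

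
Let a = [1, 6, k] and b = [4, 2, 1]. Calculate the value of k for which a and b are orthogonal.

-16

a · b = 1·4 + 6·2 + k·1 = 16 + 1k
Set equal to 0: 1k = -16, so k = -16.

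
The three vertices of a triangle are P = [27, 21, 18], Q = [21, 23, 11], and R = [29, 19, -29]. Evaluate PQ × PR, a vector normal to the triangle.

PQ = (-6, 2, -7)
PR = (2, -2, -47)
i: 2·(-47) - (-7)·(-2) = -94 - 14 = -108
j: (-7)·2 - (-6)·(-47) = -14 - 282 = -296
k: (-6)·(-2) - 2·2 = 12 - 4 = 8
PQ × PR = (-108, -296, 8)

(-108, -296, 8)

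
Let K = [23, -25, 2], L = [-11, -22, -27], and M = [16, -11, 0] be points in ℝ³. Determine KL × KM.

(400, 135, -455)

KL = (-34, 3, -29)
KM = (-7, 14, -2)
i: 3·(-2) - (-29)·14 = -6 - (-406) = 400
j: (-29)·(-7) - (-34)·(-2) = 203 - 68 = 135
k: (-34)·14 - 3·(-7) = -476 - (-21) = -455
KL × KM = (400, 135, -455)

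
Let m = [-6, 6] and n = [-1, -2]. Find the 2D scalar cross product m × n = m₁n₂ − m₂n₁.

18

(-6)·(-2) - 6·(-1) = 12 - (-6) = 18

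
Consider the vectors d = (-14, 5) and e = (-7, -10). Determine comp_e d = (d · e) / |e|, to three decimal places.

d · e = (-14)·(-7) + 5·(-10) = 98 - 50 = 48
|e| = √(49 + 100) = √149 ≈ 12.2066
comp_e d = 48 / √149 ≈ 3.932

3.932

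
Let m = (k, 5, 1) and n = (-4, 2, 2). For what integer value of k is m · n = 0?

3

m · n = k·(-4) + 5·2 + 1·2 = 12 - 4k
Set equal to 0: -4k = -12, so k = 3.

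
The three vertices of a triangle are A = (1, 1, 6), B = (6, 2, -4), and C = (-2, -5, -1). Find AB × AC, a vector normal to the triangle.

(-67, 65, -27)

AB = (5, 1, -10)
AC = (-3, -6, -7)
i: 1·(-7) - (-10)·(-6) = -7 - 60 = -67
j: (-10)·(-3) - 5·(-7) = 30 - (-35) = 65
k: 5·(-6) - 1·(-3) = -30 - (-3) = -27
AB × AC = (-67, 65, -27)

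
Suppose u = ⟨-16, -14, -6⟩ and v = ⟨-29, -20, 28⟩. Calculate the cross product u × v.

(-512, 622, -86)

i: (-14)·28 - (-6)·(-20) = -392 - 120 = -512
j: (-6)·(-29) - (-16)·28 = 174 - (-448) = 622
k: (-16)·(-20) - (-14)·(-29) = 320 - 406 = -86
u × v = (-512, 622, -86)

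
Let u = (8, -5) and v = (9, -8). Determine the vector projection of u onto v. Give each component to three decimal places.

u · v = 8·9 + (-5)·(-8) = 72 + 40 = 112
|v|² = 81 + 64 = 145
proj_v u = (112/145) · (9, -8) ≈ (6.952, -6.179)

(6.952, -6.179)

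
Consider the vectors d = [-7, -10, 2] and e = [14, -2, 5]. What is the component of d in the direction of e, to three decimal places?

-4.533

d · e = (-7)·14 + (-10)·(-2) + 2·5 = -98 + 20 + 10 = -68
|e| = √(196 + 4 + 25) = √225 ≈ 15.0000
comp_e d = -68 / √225 ≈ -4.533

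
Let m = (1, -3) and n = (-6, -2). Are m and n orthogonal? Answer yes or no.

yes

m · n = 1·(-6) + (-3)·(-2) = -6 + 6 = 0
Zero, so the vectors are orthogonal.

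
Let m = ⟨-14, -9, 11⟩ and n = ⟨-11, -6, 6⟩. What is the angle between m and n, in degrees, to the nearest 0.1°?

8.7

m · n = (-14)·(-11) + (-9)·(-6) + 11·6 = 154 + 54 + 66 = 274
|m|² = 196 + 81 + 121 = 398,  |m| = √398 ≈ 19.949937
|n|² = 121 + 36 + 36 = 193,  |n| = √193 ≈ 13.892444
cos θ = 274 / (19.949937 · 13.892444) ≈ 0.98862
θ = arccos(0.98862) ≈ 8.7°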